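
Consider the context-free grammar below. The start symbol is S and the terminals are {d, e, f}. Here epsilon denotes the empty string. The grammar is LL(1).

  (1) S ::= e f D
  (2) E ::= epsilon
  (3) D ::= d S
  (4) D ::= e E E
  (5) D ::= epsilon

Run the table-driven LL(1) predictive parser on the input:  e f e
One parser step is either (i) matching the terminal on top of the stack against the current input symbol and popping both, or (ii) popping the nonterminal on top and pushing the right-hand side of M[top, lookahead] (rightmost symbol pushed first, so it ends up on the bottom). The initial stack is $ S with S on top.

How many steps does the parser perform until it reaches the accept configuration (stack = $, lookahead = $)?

step 1: stack=$ S  input=e f e $  — expand S ::= e f D
step 2: stack=$ D f e  input=e f e $  — match e
step 3: stack=$ D f  input=f e $  — match f
step 4: stack=$ D  input=e $  — expand D ::= e E E
step 5: stack=$ E E e  input=e $  — match e
step 6: stack=$ E E  input=$  — expand E ::= epsilon
step 7: stack=$ E  input=$  — expand E ::= epsilon
Accept reached after 7 steps.

7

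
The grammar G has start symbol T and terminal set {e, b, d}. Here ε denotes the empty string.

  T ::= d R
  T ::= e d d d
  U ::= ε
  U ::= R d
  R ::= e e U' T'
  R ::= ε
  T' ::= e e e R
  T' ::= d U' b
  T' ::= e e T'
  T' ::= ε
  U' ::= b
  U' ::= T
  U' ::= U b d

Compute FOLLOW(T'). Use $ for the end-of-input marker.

FIRST(T) = {d, e}
FIRST(R) = {ε, e}
FIRST(T') = {ε, d, e}
FIRST(U) = {ε, d, e}  (via R d)
FIRST(U') = {b, d, e}  (via T, U b d)
FOLLOW(T) includes $ since T is the start symbol.
FOLLOW(U): in U'::=U b d, U is followed by b d with FIRST {b}. Thus FOLLOW(U) = {b}.
FOLLOW(T): in U'::=T, the suffix after T is empty, so FOLLOW(T) ⊇ FOLLOW(U') = {$, b, d, e}. Thus FOLLOW(T) = {$, b, d, e}.
FOLLOW(R): in T::=d R, the suffix after R is empty, so FOLLOW(R) ⊇ FOLLOW(T) = {$, b, d, e}; in U::=R d, R is followed by d with FIRST {d}; in T'::=e e e R, the suffix after R is empty, so FOLLOW(R) ⊇ FOLLOW(T') = {$, b, d, e}. Thus FOLLOW(R) = {$, b, d, e}.
FOLLOW(T'): in R::=e e U' T', the suffix after T' is empty, so FOLLOW(T') ⊇ FOLLOW(R) = {$, b, d, e}; in T'::=e e T', the suffix after T' is empty (adds nothing new). Thus FOLLOW(T') = {$, b, d, e}.
FOLLOW(U'): in R::=e e U' T', U' is followed by T' with FIRST {ε, d, e}; in R::=e e U' T', the suffix after U' is nullable, so FOLLOW(U') ⊇ FOLLOW(R) = {$, b, d, e}; in T'::=d U' b, U' is followed by b with FIRST {b}. Thus FOLLOW(U') = {$, b, d, e}.

{$, b, d, e}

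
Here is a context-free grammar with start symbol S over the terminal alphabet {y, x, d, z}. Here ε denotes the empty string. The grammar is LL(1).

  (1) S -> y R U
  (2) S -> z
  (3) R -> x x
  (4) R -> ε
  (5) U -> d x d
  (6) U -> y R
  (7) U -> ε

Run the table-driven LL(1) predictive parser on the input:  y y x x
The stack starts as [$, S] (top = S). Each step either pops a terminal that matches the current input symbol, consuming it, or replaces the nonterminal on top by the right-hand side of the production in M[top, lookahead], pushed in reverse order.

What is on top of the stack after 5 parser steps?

     Stack    Input      Action
  1  $ S      y y x x $  expand S -> y R U
  2  $ U R y  y y x x $  match y
  3  $ U R    y x x $    expand R -> ε
  4  $ U      y x x $    expand U -> y R
  5  $ R y    y x x $    match y
Stack after step 5: $ R (top = R).

R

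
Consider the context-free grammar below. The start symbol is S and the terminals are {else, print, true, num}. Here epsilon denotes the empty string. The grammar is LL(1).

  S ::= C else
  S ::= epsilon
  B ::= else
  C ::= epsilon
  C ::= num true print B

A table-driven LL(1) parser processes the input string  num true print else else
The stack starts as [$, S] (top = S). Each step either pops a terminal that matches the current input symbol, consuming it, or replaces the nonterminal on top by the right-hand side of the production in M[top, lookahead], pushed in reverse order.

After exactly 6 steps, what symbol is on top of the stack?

     Stack                    Input                       Action
  1  $ S                      num true print else else $  expand S ::= C else
  2  $ else C                 num true print else else $  expand C ::= num true print B
  3  $ else B print true num  num true print else else $  match num
  4  $ else B print true      true print else else $      match true
  5  $ else B print           print else else $           match print
  6  $ else B                 else else $                 expand B ::= else
Stack after step 6: $ else else (top = else).

else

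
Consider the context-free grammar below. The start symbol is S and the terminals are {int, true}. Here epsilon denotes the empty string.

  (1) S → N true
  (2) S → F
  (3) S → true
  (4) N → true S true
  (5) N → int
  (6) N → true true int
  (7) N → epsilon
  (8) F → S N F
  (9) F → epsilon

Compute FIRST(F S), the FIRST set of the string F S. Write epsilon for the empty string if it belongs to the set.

{epsilon, int, true}

FIRST(N) = {epsilon, int, true}
FIRST(S) = {epsilon, int, true}  (via N true, F)
FIRST(F) = {epsilon, int, true}  (via S N F)
FIRST(F S): take FIRST of each symbol in turn, carrying on past any symbol whose FIRST contains epsilon; result {epsilon, int, true}.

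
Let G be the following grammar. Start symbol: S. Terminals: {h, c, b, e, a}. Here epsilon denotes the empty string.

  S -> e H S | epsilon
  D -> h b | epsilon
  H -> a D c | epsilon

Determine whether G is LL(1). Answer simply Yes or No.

FIRST(S) = {epsilon, e}
FIRST(D) = {epsilon, h}
FIRST(H) = {epsilon, a}
FOLLOW(S) = {$}
FOLLOW(D) = {c}
FOLLOW(H) = {$, e}
Each cell of M receives at most one production.

Yes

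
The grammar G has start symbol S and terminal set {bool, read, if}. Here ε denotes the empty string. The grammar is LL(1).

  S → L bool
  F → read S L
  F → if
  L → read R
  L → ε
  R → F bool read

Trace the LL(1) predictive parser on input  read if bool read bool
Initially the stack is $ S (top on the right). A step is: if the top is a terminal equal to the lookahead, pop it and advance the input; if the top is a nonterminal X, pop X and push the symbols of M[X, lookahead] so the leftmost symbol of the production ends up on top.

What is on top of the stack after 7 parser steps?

read

step 1: stack=$ S  input=read if bool read bool $  — expand S → L bool
step 2: stack=$ bool L  input=read if bool read bool $  — expand L → read R
step 3: stack=$ bool R read  input=read if bool read bool $  — match read
step 4: stack=$ bool R  input=if bool read bool $  — expand R → F bool read
step 5: stack=$ bool read bool F  input=if bool read bool $  — expand F → if
step 6: stack=$ bool read bool if  input=if bool read bool $  — match if
step 7: stack=$ bool read bool  input=bool read bool $  — match bool
Stack after step 7: $ bool read (top = read).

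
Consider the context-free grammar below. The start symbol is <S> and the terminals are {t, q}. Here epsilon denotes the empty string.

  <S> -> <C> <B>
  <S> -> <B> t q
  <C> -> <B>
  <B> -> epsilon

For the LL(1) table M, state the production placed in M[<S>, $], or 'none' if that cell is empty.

FIRST(<B>): from <B>->epsilon we get {epsilon}. So FIRST(<B>) = {epsilon}.
FIRST(<C>): from <C>-><B> we get {epsilon}. So FIRST(<C>) = {epsilon}.
FIRST(<S>): from <S>-><C> <B> we get {epsilon}; from <S>-><B> t q we get {t}. So FIRST(<S>) = {epsilon, t}.
FOLLOW(<S>) includes $ since <S> is the start symbol.
FOLLOW(<S>): <S> appears on no right-hand side. Thus FOLLOW(<S>) = {$}.
For <S> -> <C> <B>: FIRST(<C> <B>) = {epsilon}, so it goes in M[<S>, t] for t ∈ {}; since epsilon ∈ FIRST, also for every t ∈ FOLLOW(<S>) = {$}.
For <S> -> <B> t q: FIRST(<B> t q) = {t}, so it goes in M[<S>, t] for t ∈ {t}.

<S> -> <C> <B>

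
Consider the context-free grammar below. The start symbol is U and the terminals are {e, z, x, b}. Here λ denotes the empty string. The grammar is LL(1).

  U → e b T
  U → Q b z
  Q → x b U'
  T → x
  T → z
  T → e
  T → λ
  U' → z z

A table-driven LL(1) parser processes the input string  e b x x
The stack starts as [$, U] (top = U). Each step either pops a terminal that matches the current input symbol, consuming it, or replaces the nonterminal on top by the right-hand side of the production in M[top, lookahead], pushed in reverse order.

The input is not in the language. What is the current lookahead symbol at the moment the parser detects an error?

step 1: stack=$ U  input=e b x x $  — expand U → e b T
step 2: stack=$ T b e  input=e b x x $  — match e
step 3: stack=$ T b  input=b x x $  — match b
step 4: stack=$ T  input=x x $  — expand T → x
step 5: stack=$ x  input=x x $  — match x
step 6: stack=$  input=x $  — error: stack empty but input remains

x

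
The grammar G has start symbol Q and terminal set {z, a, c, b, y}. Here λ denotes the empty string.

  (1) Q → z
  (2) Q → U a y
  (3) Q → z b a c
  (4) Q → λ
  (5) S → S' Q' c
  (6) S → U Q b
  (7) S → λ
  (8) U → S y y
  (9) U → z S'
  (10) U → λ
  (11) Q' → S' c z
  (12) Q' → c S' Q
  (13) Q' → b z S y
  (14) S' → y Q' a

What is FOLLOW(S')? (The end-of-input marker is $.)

FIRST(S') = {y}
FIRST(Q') = {b, c, y}  (via S' c z)
FIRST(Q) = {λ, a, b, y, z}  (via U a y)
FIRST(S) = {λ, a, b, y, z}  (via S' Q' c, U Q b)
FIRST(U) = {λ, a, b, y, z}  (via S y y)
FOLLOW(Q) includes $ since Q is the start symbol.
FOLLOW(S): in U→S y y, S is followed by y y with FIRST {y}; in Q'→b z S y, S is followed by y with FIRST {y}. Thus FOLLOW(S) = {y}.
FOLLOW(U): in Q→U a y, U is followed by a y with FIRST {a}; in S→U Q b, U is followed by Q b with FIRST {a, b, y, z}. Thus FOLLOW(U) = {a, b, y, z}.
FOLLOW(Q'): in S→S' Q' c, Q' is followed by c with FIRST {c}; in S'→y Q' a, Q' is followed by a with FIRST {a}. Thus FOLLOW(Q') = {a, c}.
FOLLOW(Q): in S→U Q b, Q is followed by b with FIRST {b}; in Q'→c S' Q, the suffix after Q is empty, so FOLLOW(Q) ⊇ FOLLOW(Q') = {a, c}. Thus FOLLOW(Q) = {$, a, b, c}.
FOLLOW(S'): in S→S' Q' c, S' is followed by Q' c with FIRST {b, c, y}; in U→z S', the suffix after S' is empty, so FOLLOW(S') ⊇ FOLLOW(U) = {a, b, y, z}; in Q'→S' c z, S' is followed by c z with FIRST {c}; in Q'→c S' Q, S' is followed by Q with FIRST {λ, a, b, y, z}; in Q'→c S' Q, the suffix after S' is nullable, so FOLLOW(S') ⊇ FOLLOW(Q') = {a, c}. Thus FOLLOW(S') = {a, b, c, y, z}.

{a, b, c, y, z}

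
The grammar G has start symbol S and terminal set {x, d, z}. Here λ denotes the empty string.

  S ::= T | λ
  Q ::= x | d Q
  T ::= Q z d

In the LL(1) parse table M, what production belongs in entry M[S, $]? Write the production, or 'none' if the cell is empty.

FIRST(Q): from Q::=x we get {x}; from Q::=d Q we get {d}. So FIRST(Q) = {d, x}.
FIRST(T): from T::=Q z d we get {d, x}. So FIRST(T) = {d, x}.
FIRST(S): from S::=T we get {d, x}; from S::=λ we get {λ}. So FIRST(S) = {λ, d, x}.
FOLLOW(S) includes $ since S is the start symbol.
FOLLOW(S): S appears on no right-hand side. Thus FOLLOW(S) = {$}.
For S ::= T: FIRST(T) = {d, x}, so it goes in M[S, t] for t ∈ {d, x}.
For S ::= λ: FIRST(λ) = {λ}, so it goes in M[S, t] for t ∈ {}; since λ ∈ FIRST, also for every t ∈ FOLLOW(S) = {$}.

S ::= λ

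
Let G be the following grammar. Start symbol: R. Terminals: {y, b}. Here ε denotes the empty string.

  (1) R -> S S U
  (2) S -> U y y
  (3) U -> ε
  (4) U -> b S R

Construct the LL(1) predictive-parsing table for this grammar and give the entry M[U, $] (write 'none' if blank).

FIRST(U): from U->ε we get {ε}; from U->b S R we get {b}. So FIRST(U) = {ε, b}.
FIRST(S): from S->U y y we get {b, y}. So FIRST(S) = {b, y}.
FIRST(R): from R->S S U we get {b, y}. So FIRST(R) = {b, y}.
FOLLOW(R) includes $ since R is the start symbol.
FOLLOW(R): in U->b S R, the suffix after R is empty, so FOLLOW(R) ⊇ FOLLOW(U) = {$, y}. Thus FOLLOW(R) = {$, y}.
FOLLOW(U): in R->S S U, the suffix after U is empty, so FOLLOW(U) ⊇ FOLLOW(R) = {$, y}; in S->U y y, U is followed by y y with FIRST {y}. Thus FOLLOW(U) = {$, y}.
For U -> ε: FIRST(ε) = {ε}, so it goes in M[U, t] for t ∈ {}; since ε ∈ FIRST, also for every t ∈ FOLLOW(U) = {$, y}.
For U -> b S R: FIRST(b S R) = {b}, so it goes in M[U, t] for t ∈ {b}.

U -> ε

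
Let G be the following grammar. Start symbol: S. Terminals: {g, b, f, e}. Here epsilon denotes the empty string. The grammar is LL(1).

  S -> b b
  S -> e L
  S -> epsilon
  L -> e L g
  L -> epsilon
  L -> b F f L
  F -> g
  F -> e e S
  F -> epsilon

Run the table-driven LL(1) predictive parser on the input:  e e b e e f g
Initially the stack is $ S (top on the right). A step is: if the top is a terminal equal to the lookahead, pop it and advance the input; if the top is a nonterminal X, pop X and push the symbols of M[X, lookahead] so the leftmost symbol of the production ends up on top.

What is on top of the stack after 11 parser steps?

L

step 1: stack=$ S  input=e e b e e f g $  — expand S -> e L
step 2: stack=$ L e  input=e e b e e f g $  — match e
step 3: stack=$ L  input=e b e e f g $  — expand L -> e L g
step 4: stack=$ g L e  input=e b e e f g $  — match e
step 5: stack=$ g L  input=b e e f g $  — expand L -> b F f L
step 6: stack=$ g L f F b  input=b e e f g $  — match b
step 7: stack=$ g L f F  input=e e f g $  — expand F -> e e S
step 8: stack=$ g L f S e e  input=e e f g $  — match e
step 9: stack=$ g L f S e  input=e f g $  — match e
step 10: stack=$ g L f S  input=f g $  — expand S -> epsilon
step 11: stack=$ g L f  input=f g $  — match f
Stack after step 11: $ g L (top = L).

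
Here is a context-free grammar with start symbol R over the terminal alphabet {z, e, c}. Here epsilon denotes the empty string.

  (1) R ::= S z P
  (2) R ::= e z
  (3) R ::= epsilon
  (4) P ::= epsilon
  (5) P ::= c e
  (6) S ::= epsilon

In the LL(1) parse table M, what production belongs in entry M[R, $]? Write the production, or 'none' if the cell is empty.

FIRST(P): from P::=epsilon we get {epsilon}; from P::=c e we get {c}. So FIRST(P) = {epsilon, c}.
FIRST(S): from S::=epsilon we get {epsilon}. So FIRST(S) = {epsilon}.
FIRST(R): from R::=S z P we get {z}; from R::=e z we get {e}; from R::=epsilon we get {epsilon}. So FIRST(R) = {epsilon, e, z}.
FOLLOW(R) includes $ since R is the start symbol.
FOLLOW(R): R appears on no right-hand side. Thus FOLLOW(R) = {$}.
For R ::= S z P: FIRST(S z P) = {z}, so it goes in M[R, t] for t ∈ {z}.
For R ::= e z: FIRST(e z) = {e}, so it goes in M[R, t] for t ∈ {e}.
For R ::= epsilon: FIRST(epsilon) = {epsilon}, so it goes in M[R, t] for t ∈ {}; since epsilon ∈ FIRST, also for every t ∈ FOLLOW(R) = {$}.

R ::= epsilon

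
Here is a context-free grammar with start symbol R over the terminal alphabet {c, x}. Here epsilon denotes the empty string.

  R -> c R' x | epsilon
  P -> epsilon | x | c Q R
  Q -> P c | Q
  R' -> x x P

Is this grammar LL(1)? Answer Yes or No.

No

FIRST(R) = {epsilon, c}
FIRST(P) = {epsilon, c, x}
FIRST(Q) = {c, x}
FIRST(R') = {x}
FOLLOW(R) = {$, c, x}
FOLLOW(P) = {c, x}
FOLLOW(Q) = {c, x}
FOLLOW(R') = {x}
Cell M[P, c] receives both P -> epsilon and P -> c Q R — the grammar is not LL(1).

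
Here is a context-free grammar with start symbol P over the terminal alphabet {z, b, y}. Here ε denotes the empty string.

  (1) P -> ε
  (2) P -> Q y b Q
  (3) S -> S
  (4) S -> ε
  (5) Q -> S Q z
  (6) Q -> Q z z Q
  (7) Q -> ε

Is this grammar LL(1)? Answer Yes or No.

No

FIRST(P) = {ε, y, z}
FIRST(S) = {ε}
FIRST(Q) = {ε, z}
FOLLOW(P) = {$}
FOLLOW(S) = {z}
FOLLOW(Q) = {$, y, z}
Cell M[Q, z] receives both Q -> S Q z and Q -> Q z z Q and Q -> ε — the grammar is not LL(1).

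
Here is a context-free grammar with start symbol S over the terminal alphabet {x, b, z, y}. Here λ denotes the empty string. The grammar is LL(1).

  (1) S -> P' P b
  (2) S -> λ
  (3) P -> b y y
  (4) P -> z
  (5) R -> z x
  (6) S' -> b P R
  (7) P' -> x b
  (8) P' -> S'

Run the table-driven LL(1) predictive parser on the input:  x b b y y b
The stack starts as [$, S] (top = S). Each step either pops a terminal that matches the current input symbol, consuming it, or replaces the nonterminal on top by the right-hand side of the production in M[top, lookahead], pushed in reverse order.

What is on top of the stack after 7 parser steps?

     Stack      Input          Action
  1  $ S        x b b y y b $  expand S -> P' P b
  2  $ b P P'   x b b y y b $  expand P' -> x b
  3  $ b P b x  x b b y y b $  match x
  4  $ b P b    b b y y b $    match b
  5  $ b P      b y y b $      expand P -> b y y
  6  $ b y y b  b y y b $      match b
  7  $ b y y    y y b $        match y
Stack after step 7: $ b y (top = y).

y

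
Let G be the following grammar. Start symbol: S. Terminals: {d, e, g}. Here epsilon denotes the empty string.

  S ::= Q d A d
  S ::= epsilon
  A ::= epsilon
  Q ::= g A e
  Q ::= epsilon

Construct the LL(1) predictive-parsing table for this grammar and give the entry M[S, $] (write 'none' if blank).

FIRST(A): from A::=epsilon we get {epsilon}. So FIRST(A) = {epsilon}.
FIRST(Q): from Q::=g A e we get {g}; from Q::=epsilon we get {epsilon}. So FIRST(Q) = {epsilon, g}.
FIRST(S): from S::=Q d A d we get {d, g}; from S::=epsilon we get {epsilon}. So FIRST(S) = {epsilon, d, g}.
FOLLOW(S) includes $ since S is the start symbol.
FOLLOW(S): S appears on no right-hand side. Thus FOLLOW(S) = {$}.
For S ::= Q d A d: FIRST(Q d A d) = {d, g}, so it goes in M[S, t] for t ∈ {d, g}.
For S ::= epsilon: FIRST(epsilon) = {epsilon}, so it goes in M[S, t] for t ∈ {}; since epsilon ∈ FIRST, also for every t ∈ FOLLOW(S) = {$}.

S ::= epsilon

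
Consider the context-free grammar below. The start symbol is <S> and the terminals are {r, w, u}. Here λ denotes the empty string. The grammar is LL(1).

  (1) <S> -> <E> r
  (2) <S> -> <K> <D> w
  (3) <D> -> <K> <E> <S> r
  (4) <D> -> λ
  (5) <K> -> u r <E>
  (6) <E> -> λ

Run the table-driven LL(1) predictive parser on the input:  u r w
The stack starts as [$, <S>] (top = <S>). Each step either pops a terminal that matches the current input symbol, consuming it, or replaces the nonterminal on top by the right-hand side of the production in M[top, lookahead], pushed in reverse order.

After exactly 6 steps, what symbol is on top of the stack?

w

     Stack            Input    Action
  1  $ <S>            u r w $  expand <S> -> <K> <D> w
  2  $ w <D> <K>      u r w $  expand <K> -> u r <E>
  3  $ w <D> <E> r u  u r w $  match u
  4  $ w <D> <E> r    r w $    match r
  5  $ w <D> <E>      w $      expand <E> -> λ
  6  $ w <D>          w $      expand <D> -> λ
Stack after step 6: $ w (top = w).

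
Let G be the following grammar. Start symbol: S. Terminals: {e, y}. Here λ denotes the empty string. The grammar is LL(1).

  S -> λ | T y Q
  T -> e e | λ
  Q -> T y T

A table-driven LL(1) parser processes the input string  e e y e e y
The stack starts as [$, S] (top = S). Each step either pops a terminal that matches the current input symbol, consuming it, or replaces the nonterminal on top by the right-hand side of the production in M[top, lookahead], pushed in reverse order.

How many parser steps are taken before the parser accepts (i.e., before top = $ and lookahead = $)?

11

step 1: stack=$ S  input=e e y e e y $  — expand S -> T y Q
step 2: stack=$ Q y T  input=e e y e e y $  — expand T -> e e
step 3: stack=$ Q y e e  input=e e y e e y $  — match e
step 4: stack=$ Q y e  input=e y e e y $  — match e
step 5: stack=$ Q y  input=y e e y $  — match y
step 6: stack=$ Q  input=e e y $  — expand Q -> T y T
step 7: stack=$ T y T  input=e e y $  — expand T -> e e
step 8: stack=$ T y e e  input=e e y $  — match e
step 9: stack=$ T y e  input=e y $  — match e
step 10: stack=$ T y  input=y $  — match y
step 11: stack=$ T  input=$  — expand T -> λ
Accept reached after 11 steps.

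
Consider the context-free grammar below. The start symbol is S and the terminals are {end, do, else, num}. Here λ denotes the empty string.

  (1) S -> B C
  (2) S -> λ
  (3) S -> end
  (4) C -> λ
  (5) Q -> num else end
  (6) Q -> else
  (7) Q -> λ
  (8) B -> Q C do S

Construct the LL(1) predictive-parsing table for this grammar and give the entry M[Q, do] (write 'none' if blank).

FIRST(C): from C->λ we get {λ}. So FIRST(C) = {λ}.
FIRST(Q): from Q->num else end we get {num}; from Q->else we get {else}; from Q->λ we get {λ}. So FIRST(Q) = {λ, else, num}.
FIRST(B): from B->Q C do S we get {do, else, num}. So FIRST(B) = {do, else, num}.
FIRST(S): from S->B C we get {do, else, num}; from S->λ we get {λ}; from S->end we get {end}. So FIRST(S) = {λ, do, else, end, num}.
FOLLOW(S) includes $ since S is the start symbol.
FOLLOW(Q): in B->Q C do S, Q is followed by C do S with FIRST {do}. Thus FOLLOW(Q) = {do}.
For Q -> num else end: FIRST(num else end) = {num}, so it goes in M[Q, t] for t ∈ {num}.
For Q -> else: FIRST(else) = {else}, so it goes in M[Q, t] for t ∈ {else}.
For Q -> λ: FIRST(λ) = {λ}, so it goes in M[Q, t] for t ∈ {}; since λ ∈ FIRST, also for every t ∈ FOLLOW(Q) = {do}.

Q -> λ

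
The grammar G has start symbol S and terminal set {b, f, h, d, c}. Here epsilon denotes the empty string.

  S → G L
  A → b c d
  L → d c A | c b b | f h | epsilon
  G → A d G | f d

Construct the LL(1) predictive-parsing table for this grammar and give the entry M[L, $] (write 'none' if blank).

FIRST(A) = {b}
FIRST(L) = {epsilon, c, d, f}
FIRST(G) = {b, f}  (via A d G)
FIRST(S) = {b, f}  (via G L)
FOLLOW(S) includes $ since S is the start symbol.
FOLLOW(S): S appears on no right-hand side. Thus FOLLOW(S) = {$}.
FOLLOW(L): in S→G L, the suffix after L is empty, so FOLLOW(L) ⊇ FOLLOW(S) = {$}. Thus FOLLOW(L) = {$}.
For L → d c A: FIRST(d c A) = {d}, so it goes in M[L, t] for t ∈ {d}.
For L → c b b: FIRST(c b b) = {c}, so it goes in M[L, t] for t ∈ {c}.
For L → f h: FIRST(f h) = {f}, so it goes in M[L, t] for t ∈ {f}.
For L → epsilon: FIRST(epsilon) = {epsilon}, so it goes in M[L, t] for t ∈ {}; since epsilon ∈ FIRST, also for every t ∈ FOLLOW(L) = {$}.

L → epsilon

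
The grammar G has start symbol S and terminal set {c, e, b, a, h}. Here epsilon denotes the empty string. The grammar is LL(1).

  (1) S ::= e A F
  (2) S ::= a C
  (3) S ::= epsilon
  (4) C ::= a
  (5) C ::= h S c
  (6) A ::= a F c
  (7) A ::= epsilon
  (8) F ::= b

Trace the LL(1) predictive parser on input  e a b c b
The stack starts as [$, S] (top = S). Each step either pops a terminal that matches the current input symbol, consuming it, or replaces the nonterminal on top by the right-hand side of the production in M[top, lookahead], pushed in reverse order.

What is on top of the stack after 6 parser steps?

c

step 1: stack=$ S  input=e a b c b $  — expand S ::= e A F
step 2: stack=$ F A e  input=e a b c b $  — match e
step 3: stack=$ F A  input=a b c b $  — expand A ::= a F c
step 4: stack=$ F c F a  input=a b c b $  — match a
step 5: stack=$ F c F  input=b c b $  — expand F ::= b
step 6: stack=$ F c b  input=b c b $  — match b
Stack after step 6: $ F c (top = c).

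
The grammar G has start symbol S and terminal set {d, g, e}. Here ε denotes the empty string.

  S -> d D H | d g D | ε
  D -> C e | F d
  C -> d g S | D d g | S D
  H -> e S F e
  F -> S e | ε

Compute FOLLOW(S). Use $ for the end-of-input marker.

FIRST(S) = {ε, d}
FIRST(H) = {e}
FIRST(F) = {ε, d, e}  (via S e)
FIRST(D) = {d, e}  (via C e, F d)
FIRST(C) = {d, e}  (via D d g, S D)
FOLLOW(S) includes $ since S is the start symbol.
FOLLOW(C): in D->C e, C is followed by e with FIRST {e}. Thus FOLLOW(C) = {e}.
FOLLOW(S): in C->d g S, the suffix after S is empty, so FOLLOW(S) ⊇ FOLLOW(C) = {e}; in C->S D, S is followed by D with FIRST {d, e}; in H->e S F e, S is followed by F e with FIRST {d, e}; in F->S e, S is followed by e with FIRST {e}. Thus FOLLOW(S) = {$, d, e}.
FOLLOW(D): in S->d D H, D is followed by H with FIRST {e}; in S->d g D, the suffix after D is empty, so FOLLOW(D) ⊇ FOLLOW(S) = {$, d, e}; in C->D d g, D is followed by d g with FIRST {d}; in C->S D, the suffix after D is empty, so FOLLOW(D) ⊇ FOLLOW(C) = {e}. Thus FOLLOW(D) = {$, d, e}.
FOLLOW(H): in S->d D H, the suffix after H is empty, so FOLLOW(H) ⊇ FOLLOW(S) = {$, d, e}. Thus FOLLOW(H) = {$, d, e}.
FOLLOW(F): in D->F d, F is followed by d with FIRST {d}; in H->e S F e, F is followed by e with FIRST {e}. Thus FOLLOW(F) = {d, e}.

{$, d, e}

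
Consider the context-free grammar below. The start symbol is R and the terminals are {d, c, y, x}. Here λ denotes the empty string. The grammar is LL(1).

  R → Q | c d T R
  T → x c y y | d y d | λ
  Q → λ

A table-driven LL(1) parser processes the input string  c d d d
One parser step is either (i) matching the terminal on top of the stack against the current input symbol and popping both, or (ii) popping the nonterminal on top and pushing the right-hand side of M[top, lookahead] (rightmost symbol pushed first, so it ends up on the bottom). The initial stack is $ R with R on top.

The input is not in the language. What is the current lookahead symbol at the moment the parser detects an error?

step 1: stack=$ R  input=c d d d $  — expand R → c d T R
step 2: stack=$ R T d c  input=c d d d $  — match c
step 3: stack=$ R T d  input=d d d $  — match d
step 4: stack=$ R T  input=d d $  — expand T → d y d
step 5: stack=$ R d y d  input=d d $  — match d
step 6: stack=$ R d y  input=d $  — error: top is terminal y but lookahead is d

d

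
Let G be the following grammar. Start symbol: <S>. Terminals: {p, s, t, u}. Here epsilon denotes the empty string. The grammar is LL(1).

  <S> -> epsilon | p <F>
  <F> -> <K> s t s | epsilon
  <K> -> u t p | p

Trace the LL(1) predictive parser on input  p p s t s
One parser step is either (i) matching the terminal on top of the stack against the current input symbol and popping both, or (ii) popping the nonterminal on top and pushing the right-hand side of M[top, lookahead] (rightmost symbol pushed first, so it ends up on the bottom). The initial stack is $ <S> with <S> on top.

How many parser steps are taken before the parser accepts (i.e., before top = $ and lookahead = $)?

8

     Stack        Input        Action
  1  $ <S>        p p s t s $  expand <S> -> p <F>
  2  $ <F> p      p p s t s $  match p
  3  $ <F>        p s t s $    expand <F> -> <K> s t s
  4  $ s t s <K>  p s t s $    expand <K> -> p
  5  $ s t s p    p s t s $    match p
  6  $ s t s      s t s $      match s
  7  $ s t        t s $        match t
  8  $ s          s $          match s
Accept reached after 8 steps.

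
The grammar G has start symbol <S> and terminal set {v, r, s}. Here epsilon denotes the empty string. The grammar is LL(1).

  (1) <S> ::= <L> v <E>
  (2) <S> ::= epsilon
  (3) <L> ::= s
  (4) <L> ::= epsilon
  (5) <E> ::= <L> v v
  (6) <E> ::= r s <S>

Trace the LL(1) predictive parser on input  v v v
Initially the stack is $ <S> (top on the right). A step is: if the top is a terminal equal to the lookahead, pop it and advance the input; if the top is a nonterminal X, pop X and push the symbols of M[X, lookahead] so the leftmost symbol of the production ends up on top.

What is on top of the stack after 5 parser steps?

v

     Stack        Input    Action
  1  $ <S>        v v v $  expand <S> ::= <L> v <E>
  2  $ <E> v <L>  v v v $  expand <L> ::= epsilon
  3  $ <E> v      v v v $  match v
  4  $ <E>        v v $    expand <E> ::= <L> v v
  5  $ v v <L>    v v $    expand <L> ::= epsilon
Stack after step 5: $ v v (top = v).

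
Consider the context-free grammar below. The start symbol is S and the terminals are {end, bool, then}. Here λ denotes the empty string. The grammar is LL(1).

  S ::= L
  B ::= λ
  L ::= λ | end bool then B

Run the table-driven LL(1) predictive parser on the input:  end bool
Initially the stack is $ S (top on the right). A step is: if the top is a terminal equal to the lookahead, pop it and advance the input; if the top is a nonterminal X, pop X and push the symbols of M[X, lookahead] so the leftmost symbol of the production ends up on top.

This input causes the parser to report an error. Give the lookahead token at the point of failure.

$

     Stack              Input       Action
  1  $ S                end bool $  expand S ::= L
  2  $ L                end bool $  expand L ::= end bool then B
  3  $ B then bool end  end bool $  match end
  4  $ B then bool      bool $      match bool
  5  $ B then           $           error: top is terminal then but lookahead is $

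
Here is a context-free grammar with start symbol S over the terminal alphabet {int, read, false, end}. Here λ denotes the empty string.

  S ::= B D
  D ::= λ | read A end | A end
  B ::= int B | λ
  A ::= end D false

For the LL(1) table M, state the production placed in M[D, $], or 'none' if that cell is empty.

D ::= λ

FIRST(B): from B::=int B we get {int}; from B::=λ we get {λ}. So FIRST(B) = {λ, int}.
FIRST(A): from A::=end D false we get {end}. So FIRST(A) = {end}.
FIRST(D): from D::=λ we get {λ}; from D::=read A end we get {read}; from D::=A end we get {end}. So FIRST(D) = {λ, end, read}.
FIRST(S): from S::=B D we get {λ, end, int, read}. So FIRST(S) = {λ, end, int, read}.
FOLLOW(S) includes $ since S is the start symbol.
FOLLOW(S): S appears on no right-hand side. Thus FOLLOW(S) = {$}.
FOLLOW(D): in S::=B D, the suffix after D is empty, so FOLLOW(D) ⊇ FOLLOW(S) = {$}; in A::=end D false, D is followed by false with FIRST {false}. Thus FOLLOW(D) = {$, false}.
For D ::= λ: FIRST(λ) = {λ}, so it goes in M[D, t] for t ∈ {}; since λ ∈ FIRST, also for every t ∈ FOLLOW(D) = {$, false}.
For D ::= read A end: FIRST(read A end) = {read}, so it goes in M[D, t] for t ∈ {read}.
For D ::= A end: FIRST(A end) = {end}, so it goes in M[D, t] for t ∈ {end}.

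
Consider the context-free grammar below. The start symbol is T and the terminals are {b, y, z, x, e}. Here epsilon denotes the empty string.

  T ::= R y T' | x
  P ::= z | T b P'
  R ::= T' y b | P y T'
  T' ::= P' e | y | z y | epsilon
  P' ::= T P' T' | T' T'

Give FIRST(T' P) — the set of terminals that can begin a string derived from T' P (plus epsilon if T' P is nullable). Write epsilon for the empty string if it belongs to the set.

FIRST(T): from T::=R y T' we get {e, x, y, z}; from T::=x we get {x}. So FIRST(T) = {e, x, y, z}.
FIRST(P): from P::=z we get {z}; from P::=T b P' we get {e, x, y, z}. So FIRST(P) = {e, x, y, z}.
FIRST(R): from R::=T' y b we get {e, x, y, z}; from R::=P y T' we get {e, x, y, z}. So FIRST(R) = {e, x, y, z}.
FIRST(T'): from T'::=P' e we get {e, x, y, z}; from T'::=y we get {y}; from T'::=z y we get {z}; from T'::=epsilon we get {epsilon}. So FIRST(T') = {epsilon, e, x, y, z}.
FIRST(P'): from P'::=T P' T' we get {e, x, y, z}; from P'::=T' T' we get {epsilon, e, x, y, z}. So FIRST(P') = {epsilon, e, x, y, z}.
FIRST(T' P): take FIRST of each symbol in turn, carrying on past any symbol whose FIRST contains epsilon; result {e, x, y, z}.

{e, x, y, z}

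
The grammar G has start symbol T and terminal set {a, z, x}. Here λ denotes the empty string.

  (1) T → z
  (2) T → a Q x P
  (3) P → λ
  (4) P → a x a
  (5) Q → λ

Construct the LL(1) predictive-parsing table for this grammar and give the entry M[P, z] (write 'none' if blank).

FIRST(T) = {a, z}
FIRST(P) = {λ, a}
FIRST(Q) = {λ}
FOLLOW(T) includes $ since T is the start symbol.
FOLLOW(T): T appears on no right-hand side. Thus FOLLOW(T) = {$}.
FOLLOW(P): in T→a Q x P, the suffix after P is empty, so FOLLOW(P) ⊇ FOLLOW(T) = {$}. Thus FOLLOW(P) = {$}.
For P → λ: FIRST(λ) = {λ}, so it goes in M[P, t] for t ∈ {}; since λ ∈ FIRST, also for every t ∈ FOLLOW(P) = {$}.
For P → a x a: FIRST(a x a) = {a}, so it goes in M[P, t] for t ∈ {a}.
None of these place a production in M[P, z].

none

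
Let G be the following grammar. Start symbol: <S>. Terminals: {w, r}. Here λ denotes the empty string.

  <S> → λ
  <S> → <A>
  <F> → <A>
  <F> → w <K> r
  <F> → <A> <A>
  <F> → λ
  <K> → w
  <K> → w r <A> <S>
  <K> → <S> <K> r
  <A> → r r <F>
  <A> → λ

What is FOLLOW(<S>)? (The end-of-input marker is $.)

{$, r, w}

FIRST(<A>): from <A>→r r <F> we get {r}; from <A>→λ we get {λ}. So FIRST(<A>) = {λ, r}.
FIRST(<S>): from <S>→λ we get {λ}; from <S>→<A> we get {λ, r}. So FIRST(<S>) = {λ, r}.
FIRST(<F>): from <F>→<A> we get {λ, r}; from <F>→w <K> r we get {w}; from <F>→<A> <A> we get {λ, r}; from <F>→λ we get {λ}. So FIRST(<F>) = {λ, r, w}.
FIRST(<K>): from <K>→w we get {w}; from <K>→w r <A> <S> we get {w}; from <K>→<S> <K> r we get {r, w}. So FIRST(<K>) = {r, w}.
FOLLOW(<S>) includes $ since <S> is the start symbol.
FOLLOW(<K>): in <F>→w <K> r, <K> is followed by r with FIRST {r}; in <K>→<S> <K> r, <K> is followed by r with FIRST {r}. Thus FOLLOW(<K>) = {r}.
FOLLOW(<S>): in <K>→w r <A> <S>, the suffix after <S> is empty, so FOLLOW(<S>) ⊇ FOLLOW(<K>) = {r}; in <K>→<S> <K> r, <S> is followed by <K> r with FIRST {r, w}. Thus FOLLOW(<S>) = {$, r, w}.
FOLLOW(<F>): in <A>→r r <F>, the suffix after <F> is empty, so FOLLOW(<F>) ⊇ FOLLOW(<A>) = {$, r, w}. Thus FOLLOW(<F>) = {$, r, w}.
FOLLOW(<A>): in <S>→<A>, the suffix after <A> is empty, so FOLLOW(<A>) ⊇ FOLLOW(<S>) = {$, r, w}; in <F>→<A>, the suffix after <A> is empty, so FOLLOW(<A>) ⊇ FOLLOW(<F>) = {$, r, w}; in <F>→<A> <A> (occurrence 1), <A> is followed by <A> with FIRST {λ, r}; in <F>→<A> <A> (occurrence 1), the suffix after <A> is nullable, so FOLLOW(<A>) ⊇ FOLLOW(<F>) = {$, r, w}; in <F>→<A> <A> (occurrence 2), the suffix after <A> is empty, so FOLLOW(<A>) ⊇ FOLLOW(<F>) = {$, r, w}; in <K>→w r <A> <S>, <A> is followed by <S> with FIRST {λ, r}; in <K>→w r <A> <S>, the suffix after <A> is nullable, so FOLLOW(<A>) ⊇ FOLLOW(<K>) = {r}. Thus FOLLOW(<A>) = {$, r, w}.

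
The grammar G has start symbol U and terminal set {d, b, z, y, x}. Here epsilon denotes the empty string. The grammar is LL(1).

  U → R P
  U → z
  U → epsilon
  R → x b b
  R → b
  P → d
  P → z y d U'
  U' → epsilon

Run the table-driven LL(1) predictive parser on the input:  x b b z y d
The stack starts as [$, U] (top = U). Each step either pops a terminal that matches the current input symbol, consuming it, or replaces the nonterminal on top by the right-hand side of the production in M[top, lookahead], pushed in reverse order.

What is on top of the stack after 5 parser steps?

P

step 1: stack=$ U  input=x b b z y d $  — expand U → R P
step 2: stack=$ P R  input=x b b z y d $  — expand R → x b b
step 3: stack=$ P b b x  input=x b b z y d $  — match x
step 4: stack=$ P b b  input=b b z y d $  — match b
step 5: stack=$ P b  input=b z y d $  — match b
Stack after step 5: $ P (top = P).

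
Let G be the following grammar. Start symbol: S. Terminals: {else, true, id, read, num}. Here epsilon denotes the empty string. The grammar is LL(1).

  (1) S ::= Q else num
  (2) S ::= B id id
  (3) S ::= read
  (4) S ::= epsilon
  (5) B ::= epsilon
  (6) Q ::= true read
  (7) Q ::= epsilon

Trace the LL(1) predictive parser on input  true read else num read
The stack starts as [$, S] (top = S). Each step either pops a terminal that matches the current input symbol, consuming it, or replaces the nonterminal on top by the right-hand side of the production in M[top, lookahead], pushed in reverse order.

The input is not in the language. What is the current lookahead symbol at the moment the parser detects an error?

     Stack                 Input                      Action
  1  $ S                   true read else num read $  expand S ::= Q else num
  2  $ num else Q          true read else num read $  expand Q ::= true read
  3  $ num else read true  true read else num read $  match true
  4  $ num else read       read else num read $       match read
  5  $ num else            else num read $            match else
  6  $ num                 num read $                 match num
  7  $                     read $                     error: stack empty but input remains

read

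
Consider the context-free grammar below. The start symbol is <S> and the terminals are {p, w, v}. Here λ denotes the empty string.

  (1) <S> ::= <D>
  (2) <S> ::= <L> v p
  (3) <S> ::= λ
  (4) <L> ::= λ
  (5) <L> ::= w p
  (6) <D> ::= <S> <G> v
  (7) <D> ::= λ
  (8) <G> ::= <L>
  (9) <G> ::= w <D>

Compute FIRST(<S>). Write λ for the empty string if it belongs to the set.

FIRST(<L>): from <L>::=λ we get {λ}; from <L>::=w p we get {w}. So FIRST(<L>) = {λ, w}.
FIRST(<G>): from <G>::=<L> we get {λ, w}; from <G>::=w <D> we get {w}. So FIRST(<G>) = {λ, w}.
FIRST(<S>): from <S>::=<D> we get {λ, v, w}; from <S>::=<L> v p we get {v, w}; from <S>::=λ we get {λ}. So FIRST(<S>) = {λ, v, w}.
FIRST(<D>): from <D>::=<S> <G> v we get {v, w}; from <D>::=λ we get {λ}. So FIRST(<D>) = {λ, v, w}.

{λ, v, w}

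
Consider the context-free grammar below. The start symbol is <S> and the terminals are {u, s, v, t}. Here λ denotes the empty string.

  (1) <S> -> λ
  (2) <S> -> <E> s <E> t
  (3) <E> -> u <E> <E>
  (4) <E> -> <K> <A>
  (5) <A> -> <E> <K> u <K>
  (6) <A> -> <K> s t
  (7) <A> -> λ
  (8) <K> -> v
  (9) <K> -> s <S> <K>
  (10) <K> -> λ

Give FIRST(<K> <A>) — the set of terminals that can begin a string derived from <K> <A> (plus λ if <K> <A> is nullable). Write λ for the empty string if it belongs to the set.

FIRST(<K>) = {λ, s, v}
FIRST(<S>) = {λ, s, u, v}  (via <E> s <E> t)
FIRST(<E>) = {λ, s, u, v}  (via <K> <A>)
FIRST(<A>) = {λ, s, u, v}  (via <E> <K> u <K>, <K> s t)
FIRST(<K> <A>): take FIRST of each symbol in turn, carrying on past any symbol whose FIRST contains λ; result {λ, s, u, v}.

{λ, s, u, v}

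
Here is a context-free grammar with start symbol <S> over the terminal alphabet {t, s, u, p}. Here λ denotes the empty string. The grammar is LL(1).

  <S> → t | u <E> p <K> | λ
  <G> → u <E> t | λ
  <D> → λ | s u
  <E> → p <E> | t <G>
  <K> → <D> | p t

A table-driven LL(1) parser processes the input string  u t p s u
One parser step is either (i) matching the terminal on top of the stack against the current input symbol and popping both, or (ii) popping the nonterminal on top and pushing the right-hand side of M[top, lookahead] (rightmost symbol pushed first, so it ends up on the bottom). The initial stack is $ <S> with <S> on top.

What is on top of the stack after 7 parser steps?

<D>

     Stack          Input        Action
  1  $ <S>          u t p s u $  expand <S> → u <E> p <K>
  2  $ <K> p <E> u  u t p s u $  match u
  3  $ <K> p <E>    t p s u $    expand <E> → t <G>
  4  $ <K> p <G> t  t p s u $    match t
  5  $ <K> p <G>    p s u $      expand <G> → λ
  6  $ <K> p        p s u $      match p
  7  $ <K>          s u $        expand <K> → <D>
Stack after step 7: $ <D> (top = <D>).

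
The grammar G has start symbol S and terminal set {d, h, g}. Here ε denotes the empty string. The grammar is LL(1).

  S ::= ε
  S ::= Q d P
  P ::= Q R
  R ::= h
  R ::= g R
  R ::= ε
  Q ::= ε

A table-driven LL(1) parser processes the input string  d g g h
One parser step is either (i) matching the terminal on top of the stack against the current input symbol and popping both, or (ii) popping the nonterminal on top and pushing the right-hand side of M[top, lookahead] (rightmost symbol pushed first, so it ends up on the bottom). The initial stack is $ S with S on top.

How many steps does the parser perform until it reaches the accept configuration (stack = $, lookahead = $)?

11

step 1: stack=$ S  input=d g g h $  — expand S ::= Q d P
step 2: stack=$ P d Q  input=d g g h $  — expand Q ::= ε
step 3: stack=$ P d  input=d g g h $  — match d
step 4: stack=$ P  input=g g h $  — expand P ::= Q R
step 5: stack=$ R Q  input=g g h $  — expand Q ::= ε
step 6: stack=$ R  input=g g h $  — expand R ::= g R
step 7: stack=$ R g  input=g g h $  — match g
step 8: stack=$ R  input=g h $  — expand R ::= g R
step 9: stack=$ R g  input=g h $  — match g
step 10: stack=$ R  input=h $  — expand R ::= h
step 11: stack=$ h  input=h $  — match h
Accept reached after 11 steps.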